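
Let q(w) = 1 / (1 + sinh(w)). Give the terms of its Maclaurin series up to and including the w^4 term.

4*w^4/3 - 7*w^3/6 + w^2 - w + 1

Expand as Σ (-1)^k u^k with u equal to the inner function's series.
[w^0] = 1;  [w^1] = -1;  [w^2] = 1;  [w^3] = -7/6;  [w^4] = 4/3.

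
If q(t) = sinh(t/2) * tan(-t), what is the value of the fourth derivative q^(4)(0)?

-9/2

Take the Cauchy product of the two expansions.
The coefficient of t^4 in the expansion is -3/16, so q^(4)(0) = 4! * (-3/16) = -9/2.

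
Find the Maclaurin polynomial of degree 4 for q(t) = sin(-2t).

4*t^3/3 - 2*t

q(0) = 0
q′(0) = -2
q′′(0) = 0
q′′′(0) = 8
q^(4)(0) = 0
Dividing each by k! gives the coefficients c_0, ..., c_4.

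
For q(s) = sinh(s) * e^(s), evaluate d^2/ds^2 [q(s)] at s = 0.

Write out both Maclaurin series and multiply, keeping only the needed powers.
The coefficient of s^2 in the expansion is 1, so q′′(0) = 2! * (1) = 2.

2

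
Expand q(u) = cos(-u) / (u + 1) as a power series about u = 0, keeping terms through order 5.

-13*u^5/24 + 13*u^4/24 - u^3/2 + u^2/2 - u + 1

Use 1/(1 - r) = Σ r^k on the denominator, then take the Cauchy product.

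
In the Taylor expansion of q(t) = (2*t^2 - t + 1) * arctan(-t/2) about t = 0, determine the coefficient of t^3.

-23/24

Shift and add copies of the series according to the polynomial's terms.
q(0) = 0
q′(0) = -1/2
q′′(0) = 1
q′′′(0) = -23/4
So c_3 = q′′′(0)/3! = -23/24.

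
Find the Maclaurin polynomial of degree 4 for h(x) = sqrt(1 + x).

-5*x^4/128 + x^3/16 - x^2/8 + x/2 + 1

[x^0] = 1;  [x^1] = 1/2;  [x^2] = -1/8;  [x^3] = 1/16;  [x^4] = -5/128.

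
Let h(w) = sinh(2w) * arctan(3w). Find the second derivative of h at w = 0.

12

Take the Cauchy product of the two expansions.
The coefficient of w^2 in the expansion is 6, so h′′(0) = 2! * (6) = 12.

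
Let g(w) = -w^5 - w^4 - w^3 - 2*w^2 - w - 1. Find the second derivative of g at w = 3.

Use the known series and substitute for the argument.
The coefficient of (w - 3)^2 in the expansion is -335, so g′′(3) = 2! * (-335) = -670.

-670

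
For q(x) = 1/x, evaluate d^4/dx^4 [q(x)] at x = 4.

3/128

From the series, [(x - 4)^4] q = 1/1024; multiply by 4! = 24 to get 3/128.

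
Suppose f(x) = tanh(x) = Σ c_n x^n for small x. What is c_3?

f(0) = 0
f′(0) = 1
f′′(0) = 0
f′′′(0) = -2

-1/3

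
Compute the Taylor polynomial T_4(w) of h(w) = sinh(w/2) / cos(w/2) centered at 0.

Write the quotient as an unknown series and match coefficients against numerator = denominator · series.
h(0) = 0
h′(0) = 1/2
h′′(0) = 0
h′′′(0) = 1/2
h^(4)(0) = 0

w^3/12 + w/2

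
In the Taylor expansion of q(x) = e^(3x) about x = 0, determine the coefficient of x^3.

9/2

Differentiate repeatedly and evaluate at the center.
So c_3 = q′′′(0)/3! = 9/2.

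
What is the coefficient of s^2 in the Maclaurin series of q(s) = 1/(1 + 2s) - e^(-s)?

7/2

Add the two expansions coefficient-wise.
q(0) = 0
q′(0) = -1
q′′(0) = 7
So c_2 = q′′(0)/2! = 7/2.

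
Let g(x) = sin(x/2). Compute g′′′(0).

The coefficient of x^3 in the expansion is -1/48, so g′′′(0) = 3! * (-1/48) = -1/8.

-1/8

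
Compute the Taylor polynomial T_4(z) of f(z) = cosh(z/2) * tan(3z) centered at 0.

75*z^3/8 + 3*z

Write out both Maclaurin series and multiply, keeping only the needed powers.
f(0) = 0
f′(0) = 3
f′′(0) = 0
f′′′(0) = 225/4
f^(4)(0) = 0
Then c_k = f^(k)(0)/k! gives each Taylor coefficient.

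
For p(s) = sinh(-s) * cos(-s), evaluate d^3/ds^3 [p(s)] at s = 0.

2

Multiply the two series term by term and collect like powers.
The coefficient of s^3 in the expansion is 1/3, so p′′′(0) = 3! * (1/3) = 2.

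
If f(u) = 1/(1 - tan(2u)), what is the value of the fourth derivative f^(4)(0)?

Plug the Maclaurin series of the inner function into that of the outer and collect terms.
The coefficient of u^4 in the expansion is 80/3, so f^(4)(0) = 4! * (80/3) = 640.

640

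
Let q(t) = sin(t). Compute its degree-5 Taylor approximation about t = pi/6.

q(pi/6) = 1/2
q′(pi/6) = sqrt(3)/2
q′′(pi/6) = -1/2
q′′′(pi/6) = -sqrt(3)/2
q^(4)(pi/6) = 1/2
q^(5)(pi/6) = sqrt(3)/2
Dividing each by k! gives the coefficients c_0, ..., c_5.

sqrt(3)*(t - pi/6)^5/240 + (t - pi/6)^4/48 - sqrt(3)*(t - pi/6)^3/12 - (t - pi/6)^2/4 + sqrt(3)*(t - pi/6)/2 + 1/2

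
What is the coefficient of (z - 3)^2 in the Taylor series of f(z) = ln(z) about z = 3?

Differentiate repeatedly and evaluate at the center.
f(3) = ln(3)
f′(3) = 1/3
f′′(3) = -1/9
So c_2 = f′′(3)/2! = -1/18.

-1/18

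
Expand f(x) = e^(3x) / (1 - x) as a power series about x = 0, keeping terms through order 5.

Expand each factor separately, then convolve coefficients.
[x^0] = 1;  [x^1] = 4;  [x^2] = 17/2;  [x^3] = 13;  [x^4] = 131/8;  [x^5] = 92/5.

92*x^5/5 + 131*x^4/8 + 13*x^3 + 17*x^2/2 + 4*x + 1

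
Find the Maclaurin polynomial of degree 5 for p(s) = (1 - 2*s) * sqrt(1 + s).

27*s^5/256 - 21*s^4/128 + 5*s^3/16 - 9*s^2/8 - 3*s/2 + 1

Multiply each power in the prefactor through the base expansion.
[s^0] = 1;  [s^1] = -3/2;  [s^2] = -9/8;  [s^3] = 5/16;  [s^4] = -21/128;  [s^5] = 27/256.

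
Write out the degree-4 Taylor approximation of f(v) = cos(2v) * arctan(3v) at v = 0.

Take the Cauchy product of the two expansions.
[v^0] = 0;  [v^1] = 3;  [v^2] = 0;  [v^3] = -15;  [v^4] = 0.

-15*v^3 + 3*v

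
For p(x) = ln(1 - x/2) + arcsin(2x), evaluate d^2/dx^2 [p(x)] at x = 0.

Add the two expansions coefficient-wise.
From the series, [x^2] p = -1/8; multiply by 2! = 2 to get -1/4.

-1/4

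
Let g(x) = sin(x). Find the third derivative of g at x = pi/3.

From the series, [(x - pi/3)^3] g = -1/12; multiply by 3! = 6 to get -1/2.

-1/2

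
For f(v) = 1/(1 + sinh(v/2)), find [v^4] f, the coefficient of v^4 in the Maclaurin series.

Plug the Maclaurin series of the inner function into that of the outer and collect terms.
f(0) = 1
f′(0) = -1/2
f′′(0) = 1/2
f′′′(0) = -7/8
f^(4)(0) = 2
Dividing each by k! gives the coefficients c_0, ..., c_4.

1/12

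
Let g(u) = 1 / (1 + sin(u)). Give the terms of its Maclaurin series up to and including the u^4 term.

Use the geometric series for the reciprocal, then substitute.

2*u^4/3 - 5*u^3/6 + u^2 - u + 1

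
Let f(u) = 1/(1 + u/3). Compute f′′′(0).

-2/9

Differentiate repeatedly and evaluate at the center.
From the series, [u^3] f = -1/27; multiply by 3! = 6 to get -2/9.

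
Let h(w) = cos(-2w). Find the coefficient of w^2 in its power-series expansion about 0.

-2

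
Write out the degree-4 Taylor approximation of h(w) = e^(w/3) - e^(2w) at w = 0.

-1295*w^4/1944 - 215*w^3/162 - 35*w^2/18 - 5*w/3

Combine the two series term by term.
[w^0] = 0;  [w^1] = -5/3;  [w^2] = -35/18;  [w^3] = -215/162;  [w^4] = -1295/1944.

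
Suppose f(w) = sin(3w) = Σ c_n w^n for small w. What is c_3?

Differentiate repeatedly and evaluate at the center.
f(0) = 0
f′(0) = 3
f′′(0) = 0
f′′′(0) = -27
Then c_k = f^(k)(0)/k! gives each Taylor coefficient.

-9/2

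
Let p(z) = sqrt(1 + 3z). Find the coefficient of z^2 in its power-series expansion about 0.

-9/8

Use the known series and substitute for the argument.
p(0) = 1
p′(0) = 3/2
p′′(0) = -9/4
Then c_k = p^(k)(0)/k! gives each Taylor coefficient.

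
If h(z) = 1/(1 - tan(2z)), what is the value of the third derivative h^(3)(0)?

64

Compose series: expand the inner function first, then feed it into the outer expansion.
The coefficient of z^3 in the expansion is 32/3, so h′′′(0) = 3! * (32/3) = 64.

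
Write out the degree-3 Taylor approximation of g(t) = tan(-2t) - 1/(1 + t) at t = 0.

Add the two expansions coefficient-wise.
g(0) = -1
g′(0) = -1
g′′(0) = -2
g′′′(0) = -10
The Taylor polynomial is Σ g^(k)(0)/k! · t^k.

-5*t^3/3 - t^2 - t - 1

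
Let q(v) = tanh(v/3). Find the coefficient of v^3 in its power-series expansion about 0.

-1/81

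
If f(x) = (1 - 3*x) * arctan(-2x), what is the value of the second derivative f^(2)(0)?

12

Distribute the polynomial across the series and collect like powers.
The coefficient of x^2 in the expansion is 6, so f′′(0) = 2! * (6) = 12.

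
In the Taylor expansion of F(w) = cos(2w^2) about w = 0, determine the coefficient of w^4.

Differentiate repeatedly and evaluate at the center.
[w^0] = 1;  [w^1] = 0;  [w^2] = 0;  [w^3] = 0;  [w^4] = -2.

-2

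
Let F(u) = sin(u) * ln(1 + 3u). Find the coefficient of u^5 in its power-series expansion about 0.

Write out both Maclaurin series and multiply, keeping only the needed powers.

-39/2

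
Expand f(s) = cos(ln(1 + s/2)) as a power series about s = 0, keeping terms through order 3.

s^3/16 - s^2/8 + 1

Substitute the inner expansion into the outer series and collect powers.
f(0) = 1
f′(0) = 0
f′′(0) = -1/4
f′′′(0) = 3/8
Dividing each by k! gives the coefficients c_0, ..., c_3.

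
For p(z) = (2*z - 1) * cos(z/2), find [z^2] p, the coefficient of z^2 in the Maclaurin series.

Distribute the polynomial across the series and collect like powers.
[z^0] = -1;  [z^1] = 2;  [z^2] = 1/8.

1/8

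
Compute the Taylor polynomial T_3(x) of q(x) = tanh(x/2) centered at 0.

q(0) = 0
q′(0) = 1/2
q′′(0) = 0
q′′′(0) = -1/4

-x^3/24 + x/2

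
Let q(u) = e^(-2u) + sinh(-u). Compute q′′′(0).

Expand each term separately and add.
The coefficient of u^3 in the expansion is -3/2, so q′′′(0) = 3! * (-3/2) = -9.

-9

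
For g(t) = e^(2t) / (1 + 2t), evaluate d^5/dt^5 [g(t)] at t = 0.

-1408

Multiply the two series term by term and collect like powers.
From the series, [t^5] g = -176/15; multiply by 5! = 120 to get -1408.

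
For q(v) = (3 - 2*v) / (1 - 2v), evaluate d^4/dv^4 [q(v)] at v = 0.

Multiply each power in the prefactor through the base expansion.
The coefficient of v^4 in the expansion is 32, so q^(4)(0) = 4! * (32) = 768.

768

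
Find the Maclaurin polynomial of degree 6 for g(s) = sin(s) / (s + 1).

-101*s^6/120 + 101*s^5/120 - 5*s^4/6 + 5*s^3/6 - s^2 + s

Use 1/(1 - r) = Σ r^k on the denominator, then take the Cauchy product.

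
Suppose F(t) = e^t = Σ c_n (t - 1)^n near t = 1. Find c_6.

F(1) = e
F′(1) = e
F′′(1) = e
F′′′(1) = e
F^(4)(1) = e
F^(5)(1) = e
F^(6)(1) = e

e/720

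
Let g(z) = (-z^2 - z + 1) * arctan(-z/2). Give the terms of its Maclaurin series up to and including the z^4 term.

Distribute the polynomial across the series and collect like powers.
g(0) = 0
g′(0) = -1/2
g′′(0) = 1
g′′′(0) = 13/4
g^(4)(0) = -1
Dividing each by k! gives the coefficients c_0, ..., c_4.

-z^4/24 + 13*z^3/24 + z^2/2 - z/2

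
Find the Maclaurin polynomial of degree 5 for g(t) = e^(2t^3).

Use the known series and substitute for the argument.
g(0) = 1
g′(0) = 0
g′′(0) = 0
g′′′(0) = 12
g^(4)(0) = 0
g^(5)(0) = 0
Dividing each by k! gives the coefficients c_0, ..., c_5.

2*t^3 + 1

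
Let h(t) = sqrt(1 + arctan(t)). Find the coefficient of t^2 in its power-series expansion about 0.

-1/8

Let u equal the inner series; expand the outer function in u and truncate.
h(0) = 1
h′(0) = 1/2
h′′(0) = -1/4
So c_2 = h′′(0)/2! = -1/8.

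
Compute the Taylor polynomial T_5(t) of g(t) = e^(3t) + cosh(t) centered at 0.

81*t^5/40 + 41*t^4/12 + 9*t^3/2 + 5*t^2 + 3*t + 2

Add the two expansions coefficient-wise.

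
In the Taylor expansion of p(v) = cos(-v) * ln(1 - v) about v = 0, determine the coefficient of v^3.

1/6

Expand each factor separately, then convolve coefficients.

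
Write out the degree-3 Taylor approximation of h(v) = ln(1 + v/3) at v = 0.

Use the known series and substitute for the argument.
h(0) = 0
h′(0) = 1/3
h′′(0) = -1/9
h′′′(0) = 2/27

v^3/81 - v^2/18 + v/3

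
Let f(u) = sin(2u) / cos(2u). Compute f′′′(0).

Divide the numerator series by the denominator series (power-series long division).
From the series, [u^3] f = 8/3; multiply by 3! = 6 to get 16.

16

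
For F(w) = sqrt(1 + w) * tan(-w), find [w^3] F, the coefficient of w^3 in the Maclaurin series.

-5/24

Write out both Maclaurin series and multiply, keeping only the needed powers.
F(0) = 0
F′(0) = -1
F′′(0) = -1
F′′′(0) = -5/4
The Taylor polynomial is Σ F^(k)(0)/k! · w^k.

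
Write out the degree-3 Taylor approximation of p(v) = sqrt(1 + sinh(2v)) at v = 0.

Substitute the inner expansion into the outer series and collect powers.
[v^0] = 1;  [v^1] = 1;  [v^2] = -1/2;  [v^3] = 7/6.

7*v^3/6 - v^2/2 + v + 1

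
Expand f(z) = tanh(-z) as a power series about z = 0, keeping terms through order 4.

[z^0] = 0;  [z^1] = -1;  [z^2] = 0;  [z^3] = 1/3;  [z^4] = 0.

z^3/3 - z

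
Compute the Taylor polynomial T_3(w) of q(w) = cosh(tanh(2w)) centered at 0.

Plug the Maclaurin series of the inner function into that of the outer and collect terms.
q(0) = 1
q′(0) = 0
q′′(0) = 4
q′′′(0) = 0

2*w^2 + 1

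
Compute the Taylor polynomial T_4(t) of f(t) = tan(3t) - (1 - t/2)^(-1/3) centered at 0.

-35*t^4/3888 + 2909*t^3/324 - t^2/18 + 17*t/6 - 1

Expand each term separately and add.
f(0) = -1
f′(0) = 17/6
f′′(0) = -1/9
f′′′(0) = 2909/54
f^(4)(0) = -35/162
Then c_k = f^(k)(0)/k! gives each Taylor coefficient.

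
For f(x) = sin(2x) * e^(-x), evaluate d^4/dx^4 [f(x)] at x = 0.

Expand each factor separately, then convolve coefficients.
The coefficient of x^4 in the expansion is 1, so f^(4)(0) = 4! * (1) = 24.

24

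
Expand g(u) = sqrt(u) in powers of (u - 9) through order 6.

-7*(u - 9)^6/60466176 + 7*(u - 9)^5/5038848 - 5*(u - 9)^4/279936 + (u - 9)^3/3888 - (u - 9)^2/216 + (u - 9)/6 + 3

g(9) = 3
g′(9) = 1/6
g′′(9) = -1/108
g′′′(9) = 1/648
g^(4)(9) = -5/11664
g^(5)(9) = 35/209952
g^(6)(9) = -35/419904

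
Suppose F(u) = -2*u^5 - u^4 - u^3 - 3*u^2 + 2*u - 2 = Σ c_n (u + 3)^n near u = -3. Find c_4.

29

Use the known series and substitute for the argument.
[(u + 3)^0] = 397;  [(u + 3)^1] = -709;  [(u + 3)^2] = 492;  [(u + 3)^3] = -169;  [(u + 3)^4] = 29.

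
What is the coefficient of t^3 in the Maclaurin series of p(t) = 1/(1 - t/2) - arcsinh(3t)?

Add the two expansions coefficient-wise.
p(0) = 1
p′(0) = -5/2
p′′(0) = 1/2
p′′′(0) = 111/4

37/8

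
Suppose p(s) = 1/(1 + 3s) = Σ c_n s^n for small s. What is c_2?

9

Compute the successive derivatives at the expansion point and divide by k!.
p(0) = 1
p′(0) = -3
p′′(0) = 18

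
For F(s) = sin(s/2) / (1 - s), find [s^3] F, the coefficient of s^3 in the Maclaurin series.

23/48

Write out both Maclaurin series and multiply, keeping only the needed powers.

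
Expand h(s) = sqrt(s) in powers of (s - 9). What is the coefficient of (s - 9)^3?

Use the known series and substitute for the argument.
h(9) = 3
h′(9) = 1/6
h′′(9) = -1/108
h′′′(9) = 1/648
So c_3 = h′′′(9)/3! = 1/3888.

1/3888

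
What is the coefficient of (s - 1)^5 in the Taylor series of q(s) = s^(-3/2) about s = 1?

q(1) = 1
q′(1) = -3/2
q′′(1) = 15/4
q′′′(1) = -105/8
q^(4)(1) = 945/16
q^(5)(1) = -10395/32
Dividing each by k! gives the coefficients c_0, ..., c_5.

-693/256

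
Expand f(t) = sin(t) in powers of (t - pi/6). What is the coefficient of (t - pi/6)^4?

1/48

f(pi/6) = 1/2
f′(pi/6) = sqrt(3)/2
f′′(pi/6) = -1/2
f′′′(pi/6) = -sqrt(3)/2
f^(4)(pi/6) = 1/2
Dividing each by k! gives the coefficients c_0, ..., c_4.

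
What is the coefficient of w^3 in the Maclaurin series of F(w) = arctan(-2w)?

8/3

Use the known series and substitute for the argument.
So c_3 = F′′′(0)/3! = 8/3.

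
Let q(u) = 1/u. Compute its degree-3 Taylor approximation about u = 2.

-(u - 2)^3/16 + (u - 2)^2/8 - (u - 2)/4 + 1/2

q(2) = 1/2
q′(2) = -1/4
q′′(2) = 1/4
q′′′(2) = -3/8
Then c_k = q^(k)(2)/k! gives each Taylor coefficient.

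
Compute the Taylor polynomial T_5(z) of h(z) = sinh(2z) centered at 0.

4*z^5/15 + 4*z^3/3 + 2*z

h(0) = 0
h′(0) = 2
h′′(0) = 0
h′′′(0) = 8
h^(4)(0) = 0
h^(5)(0) = 32
Dividing each by k! gives the coefficients c_0, ..., c_5.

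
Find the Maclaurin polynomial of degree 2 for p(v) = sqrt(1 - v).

p(0) = 1
p′(0) = -1/2
p′′(0) = -1/4
Then c_k = p^(k)(0)/k! gives each Taylor coefficient.

-v^2/8 - v/2 + 1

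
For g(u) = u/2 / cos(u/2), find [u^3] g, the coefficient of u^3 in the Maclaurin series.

1/16

Invert the denominator's series and multiply.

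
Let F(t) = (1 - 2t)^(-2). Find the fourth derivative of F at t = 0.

1920

Compute the successive derivatives at the expansion point and divide by k!.
From the series, [t^4] F = 80; multiply by 4! = 24 to get 1920.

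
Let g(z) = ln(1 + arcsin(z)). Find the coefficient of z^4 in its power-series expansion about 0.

-5/12

Let u equal the inner series; expand the outer function in u and truncate.
g(0) = 0
g′(0) = 1
g′′(0) = -1
g′′′(0) = 3
g^(4)(0) = -10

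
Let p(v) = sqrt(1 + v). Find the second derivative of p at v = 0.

-1/4

The coefficient of v^2 in the expansion is -1/8, so p′′(0) = 2! * (-1/8) = -1/4.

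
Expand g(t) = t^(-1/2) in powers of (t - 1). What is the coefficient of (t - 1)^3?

Use the known series and substitute for the argument.
g(1) = 1
g′(1) = -1/2
g′′(1) = 3/4
g′′′(1) = -15/8

-5/16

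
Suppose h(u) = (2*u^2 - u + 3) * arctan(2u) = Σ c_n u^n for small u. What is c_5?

208/15

Multiply each power in the prefactor through the base expansion.
[u^0] = 0;  [u^1] = 6;  [u^2] = -2;  [u^3] = -4;  [u^4] = 8/3;  [u^5] = 208/15.
So c_5 = h^(5)(0)/5! = 208/15.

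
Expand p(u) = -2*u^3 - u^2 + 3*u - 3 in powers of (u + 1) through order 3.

[(u + 1)^0] = -5;  [(u + 1)^1] = -1;  [(u + 1)^2] = 5;  [(u + 1)^3] = -2.

-2*(u + 1)^3 + 5*(u + 1)^2 - (u + 1) - 5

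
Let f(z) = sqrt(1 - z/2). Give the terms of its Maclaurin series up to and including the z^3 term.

-z^3/128 - z^2/32 - z/4 + 1

f(0) = 1
f′(0) = -1/4
f′′(0) = -1/16
f′′′(0) = -3/64
Dividing each by k! gives the coefficients c_0, ..., c_3.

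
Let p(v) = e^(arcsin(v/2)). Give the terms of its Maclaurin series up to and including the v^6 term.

Let u equal the inner series; expand the outer function in u and truncate.

17*v^6/9216 + v^5/192 + 5*v^4/384 + v^3/24 + v^2/8 + v/2 + 1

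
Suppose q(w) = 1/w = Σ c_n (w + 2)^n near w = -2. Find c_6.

-1/128

q(-2) = -1/2
q′(-2) = -1/4
q′′(-2) = -1/4
q′′′(-2) = -3/8
q^(4)(-2) = -3/4
q^(5)(-2) = -15/8
q^(6)(-2) = -45/8
Dividing each by k! gives the coefficients c_0, ..., c_6.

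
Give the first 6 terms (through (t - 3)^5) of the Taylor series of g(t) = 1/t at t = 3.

[(t - 3)^0] = 1/3;  [(t - 3)^1] = -1/9;  [(t - 3)^2] = 1/27;  [(t - 3)^3] = -1/81;  [(t - 3)^4] = 1/243;  [(t - 3)^5] = -1/729.

-(t - 3)^5/729 + (t - 3)^4/243 - (t - 3)^3/81 + (t - 3)^2/27 - (t - 3)/9 + 1/3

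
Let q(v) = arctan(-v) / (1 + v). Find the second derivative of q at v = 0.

2

Take the Cauchy product of the two expansions.
The coefficient of v^2 in the expansion is 1, so q′′(0) = 2! * (1) = 2.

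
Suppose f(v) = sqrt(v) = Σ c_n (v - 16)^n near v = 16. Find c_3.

1/16384

Apply the Taylor formula c_k = f^(k)(a)/k!.
f(16) = 4
f′(16) = 1/8
f′′(16) = -1/256
f′′′(16) = 3/8192
Then c_k = f^(k)(16)/k! gives each Taylor coefficient.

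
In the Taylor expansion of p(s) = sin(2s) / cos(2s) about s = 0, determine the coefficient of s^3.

8/3

Write the quotient as an unknown series and match coefficients against numerator = denominator · series.
p(0) = 0
p′(0) = 2
p′′(0) = 0
p′′′(0) = 16
Dividing each by k! gives the coefficients c_0, ..., c_3.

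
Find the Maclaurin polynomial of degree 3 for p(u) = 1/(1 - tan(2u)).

32*u^3/3 + 4*u^2 + 2*u + 1

Compose series: expand the inner function first, then feed it into the outer expansion.
p(0) = 1
p′(0) = 2
p′′(0) = 8
p′′′(0) = 64
Then c_k = p^(k)(0)/k! gives each Taylor coefficient.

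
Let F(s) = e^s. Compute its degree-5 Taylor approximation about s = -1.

(s + 1)^5*e^(-1)/120 + (s + 1)^4*e^(-1)/24 + (s + 1)^3*e^(-1)/6 + (s + 1)^2*e^(-1)/2 + (s + 1)*e^(-1) + e^(-1)

[(s + 1)^0] = e^(-1);  [(s + 1)^1] = e^(-1);  [(s + 1)^2] = e^(-1)/2;  [(s + 1)^3] = e^(-1)/6;  [(s + 1)^4] = e^(-1)/24;  [(s + 1)^5] = e^(-1)/120.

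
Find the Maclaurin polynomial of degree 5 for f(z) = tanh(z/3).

f(0) = 0
f′(0) = 1/3
f′′(0) = 0
f′′′(0) = -2/27
f^(4)(0) = 0
f^(5)(0) = 16/243
Dividing each by k! gives the coefficients c_0, ..., c_5.

2*z^5/3645 - z^3/81 + z/3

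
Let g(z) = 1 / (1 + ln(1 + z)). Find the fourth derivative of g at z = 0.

Use the geometric series for the reciprocal, then substitute.
From the series, [z^4] g = 11/3; multiply by 4! = 24 to get 88.

88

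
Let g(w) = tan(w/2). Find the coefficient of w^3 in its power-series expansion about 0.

1/24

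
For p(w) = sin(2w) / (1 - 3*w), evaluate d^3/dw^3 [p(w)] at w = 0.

Expand 1/(denominator) as a geometric series and multiply by the numerator's series.
From the series, [w^3] p = 50/3; multiply by 3! = 6 to get 100.

100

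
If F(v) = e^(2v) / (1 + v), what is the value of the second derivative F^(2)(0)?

Take the Cauchy product of the two expansions.
The coefficient of v^2 in the expansion is 1, so F′′(0) = 2! * (1) = 2.

2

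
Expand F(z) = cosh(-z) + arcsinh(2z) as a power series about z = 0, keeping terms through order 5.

12*z^5/5 + z^4/24 - 4*z^3/3 + z^2/2 + 2*z + 1

Add the two expansions coefficient-wise.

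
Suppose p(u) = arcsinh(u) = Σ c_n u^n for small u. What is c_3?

p(0) = 0
p′(0) = 1
p′′(0) = 0
p′′′(0) = -1
Then c_k = p^(k)(0)/k! gives each Taylor coefficient.

-1/6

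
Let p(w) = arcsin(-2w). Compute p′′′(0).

The coefficient of w^3 in the expansion is -4/3, so p′′′(0) = 3! * (-4/3) = -8.

-8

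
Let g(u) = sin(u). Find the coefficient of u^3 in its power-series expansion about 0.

-1/6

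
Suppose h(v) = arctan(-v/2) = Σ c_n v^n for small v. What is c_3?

Use the known series and substitute for the argument.
[v^0] = 0;  [v^1] = -1/2;  [v^2] = 0;  [v^3] = 1/24.

1/24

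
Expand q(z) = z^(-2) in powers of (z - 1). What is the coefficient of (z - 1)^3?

q(1) = 1
q′(1) = -2
q′′(1) = 6
q′′′(1) = -24

-4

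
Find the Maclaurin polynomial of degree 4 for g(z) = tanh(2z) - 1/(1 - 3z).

Expand each term separately and add.
[z^0] = -1;  [z^1] = -1;  [z^2] = -9;  [z^3] = -89/3;  [z^4] = -81.

-81*z^4 - 89*z^3/3 - 9*z^2 - z - 1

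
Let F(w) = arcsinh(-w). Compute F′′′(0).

1

Use the known series and substitute for the argument.
The coefficient of w^3 in the expansion is 1/6, so F′′′(0) = 3! * (1/6) = 1.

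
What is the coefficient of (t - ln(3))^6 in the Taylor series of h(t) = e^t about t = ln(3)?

1/240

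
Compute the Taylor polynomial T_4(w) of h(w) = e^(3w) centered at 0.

27*w^4/8 + 9*w^3/2 + 9*w^2/2 + 3*w + 1

h(0) = 1
h′(0) = 3
h′′(0) = 9
h′′′(0) = 27
h^(4)(0) = 81
Dividing each by k! gives the coefficients c_0, ..., c_4.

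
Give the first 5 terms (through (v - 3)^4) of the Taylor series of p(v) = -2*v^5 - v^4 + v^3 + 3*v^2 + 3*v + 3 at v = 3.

[(v - 3)^0] = -501;  [(v - 3)^1] = -870;  [(v - 3)^2] = -582;  [(v - 3)^3] = -191;  [(v - 3)^4] = -31.

-31*(v - 3)^4 - 191*(v - 3)^3 - 582*(v - 3)^2 - 870*(v - 3) - 501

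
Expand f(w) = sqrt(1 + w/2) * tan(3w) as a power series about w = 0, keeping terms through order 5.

328821*w^5/10240 + 291*w^4/128 + 285*w^3/32 + 3*w^2/4 + 3*w

Expand each factor separately, then convolve coefficients.
[w^0] = 0;  [w^1] = 3;  [w^2] = 3/4;  [w^3] = 285/32;  [w^4] = 291/128;  [w^5] = 328821/10240.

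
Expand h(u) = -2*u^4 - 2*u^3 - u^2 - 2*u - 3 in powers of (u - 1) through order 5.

Differentiate repeatedly and evaluate at the center.

-2*(u - 1)^4 - 10*(u - 1)^3 - 19*(u - 1)^2 - 18*(u - 1) - 10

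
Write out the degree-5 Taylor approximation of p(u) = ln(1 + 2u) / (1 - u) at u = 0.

76*u^5/15 - 4*u^4/3 + 8*u^3/3 + 2*u

Expand 1/(denominator) as a geometric series and multiply by the numerator's series.
[u^0] = 0;  [u^1] = 2;  [u^2] = 0;  [u^3] = 8/3;  [u^4] = -4/3;  [u^5] = 76/15.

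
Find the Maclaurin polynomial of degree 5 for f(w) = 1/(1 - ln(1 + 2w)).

56*w^5/15 + 8*w^4/3 + 8*w^3/3 + 2*w^2 + 2*w + 1

Plug the Maclaurin series of the inner function into that of the outer and collect terms.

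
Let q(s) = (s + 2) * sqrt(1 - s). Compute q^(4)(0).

Shift and add copies of the series according to the polynomial's terms.
From the series, [s^4] q = -9/64; multiply by 4! = 24 to get -27/8.

-27/8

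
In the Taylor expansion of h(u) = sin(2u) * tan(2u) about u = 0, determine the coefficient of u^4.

Expand each factor separately, then convolve coefficients.
h(0) = 0
h′(0) = 0
h′′(0) = 8
h′′′(0) = 0
h^(4)(0) = 64
So c_4 = h^(4)(0)/4! = 8/3.

8/3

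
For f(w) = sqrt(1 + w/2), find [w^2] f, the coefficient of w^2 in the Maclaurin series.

-1/32

Differentiate repeatedly and evaluate at the center.
So c_2 = f′′(0)/2! = -1/32.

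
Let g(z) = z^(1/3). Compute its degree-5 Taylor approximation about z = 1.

22*(z - 1)^5/729 - 10*(z - 1)^4/243 + 5*(z - 1)^3/81 - (z - 1)^2/9 + (z - 1)/3 + 1

[(z - 1)^0] = 1;  [(z - 1)^1] = 1/3;  [(z - 1)^2] = -1/9;  [(z - 1)^3] = 5/81;  [(z - 1)^4] = -10/243;  [(z - 1)^5] = 22/729.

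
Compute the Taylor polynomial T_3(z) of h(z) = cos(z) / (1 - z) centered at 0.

z^3/2 + z^2/2 + z + 1

Multiply the two series term by term and collect like powers.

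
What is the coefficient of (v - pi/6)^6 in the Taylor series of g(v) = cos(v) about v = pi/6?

g(pi/6) = sqrt(3)/2
g′(pi/6) = -1/2
g′′(pi/6) = -sqrt(3)/2
g′′′(pi/6) = 1/2
g^(4)(pi/6) = sqrt(3)/2
g^(5)(pi/6) = -1/2
g^(6)(pi/6) = -sqrt(3)/2
So c_6 = g^(6)(pi/6)/6! = -sqrt(3)/1440.

-sqrt(3)/1440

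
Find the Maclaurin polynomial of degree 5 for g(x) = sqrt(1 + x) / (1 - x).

Multiply the two series term by term and collect like powers.
g(0) = 1
g′(0) = 3/2
g′′(0) = 11/4
g′′′(0) = 69/8
g^(4)(0) = 537/16
g^(5)(0) = 5475/32
Dividing each by k! gives the coefficients c_0, ..., c_5.

365*x^5/256 + 179*x^4/128 + 23*x^3/16 + 11*x^2/8 + 3*x/2 + 1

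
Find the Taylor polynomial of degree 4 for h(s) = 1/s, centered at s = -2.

Compute the successive derivatives at the expansion point and divide by k!.
h(-2) = -1/2
h′(-2) = -1/4
h′′(-2) = -1/4
h′′′(-2) = -3/8
h^(4)(-2) = -3/4
Then c_k = h^(k)(-2)/k! gives each Taylor coefficient.

-(s + 2)^4/32 - (s + 2)^3/16 - (s + 2)^2/8 - (s + 2)/4 - 1/2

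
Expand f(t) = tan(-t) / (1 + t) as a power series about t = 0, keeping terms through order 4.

Write out both Maclaurin series and multiply, keeping only the needed powers.

4*t^4/3 - 4*t^3/3 + t^2 - t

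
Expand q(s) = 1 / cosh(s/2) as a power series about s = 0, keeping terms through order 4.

5*s^4/384 - s^2/8 + 1

Divide the numerator series by the denominator series (power-series long division).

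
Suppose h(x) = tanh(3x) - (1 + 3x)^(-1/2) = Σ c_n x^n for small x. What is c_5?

118017/1280

Expand each term separately and add.
[x^0] = -1;  [x^1] = 9/2;  [x^2] = -27/8;  [x^3] = -9/16;  [x^4] = -2835/128;  [x^5] = 118017/1280.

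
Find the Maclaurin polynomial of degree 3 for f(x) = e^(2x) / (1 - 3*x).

Multiply the numerator's expansion by the denominator's geometric series.

157*x^3/3 + 17*x^2 + 5*x + 1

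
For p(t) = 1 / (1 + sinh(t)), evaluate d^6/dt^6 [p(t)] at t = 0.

1232

Write 1/(1+u) = 1 - u + u^2 - u^3 + ... and substitute the series for u.
From the series, [t^6] p = 77/45; multiply by 6! = 720 to get 1232.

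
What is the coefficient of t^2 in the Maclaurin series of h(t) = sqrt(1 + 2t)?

h(0) = 1
h′(0) = 1
h′′(0) = -1
So c_2 = h′′(0)/2! = -1/2.

-1/2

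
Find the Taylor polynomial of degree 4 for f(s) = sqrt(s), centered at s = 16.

-5*(s - 16)^4/2097152 + (s - 16)^3/16384 - (s - 16)^2/512 + (s - 16)/8 + 4

Compute the successive derivatives at the expansion point and divide by k!.
f(16) = 4
f′(16) = 1/8
f′′(16) = -1/256
f′′′(16) = 3/8192
f^(4)(16) = -15/262144
Dividing each by k! gives the coefficients c_0, ..., c_4.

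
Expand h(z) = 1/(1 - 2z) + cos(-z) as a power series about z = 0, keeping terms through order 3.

8*z^3 + 7*z^2/2 + 2*z + 2

Add the two expansions coefficient-wise.
h(0) = 2
h′(0) = 2
h′′(0) = 7
h′′′(0) = 48
Dividing each by k! gives the coefficients c_0, ..., c_3.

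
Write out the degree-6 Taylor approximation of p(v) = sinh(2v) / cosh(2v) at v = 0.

64*v^5/15 - 8*v^3/3 + 2*v

Write the quotient as an unknown series and match coefficients against numerator = denominator · series.
p(0) = 0
p′(0) = 2
p′′(0) = 0
p′′′(0) = -16
p^(4)(0) = 0
p^(5)(0) = 512
p^(6)(0) = 0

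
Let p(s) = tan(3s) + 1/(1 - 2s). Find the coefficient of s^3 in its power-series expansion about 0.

17

Combine the two series term by term.
p(0) = 1
p′(0) = 5
p′′(0) = 8
p′′′(0) = 102
So c_3 = p′′′(0)/3! = 17.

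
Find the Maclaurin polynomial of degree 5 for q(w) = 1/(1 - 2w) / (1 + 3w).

Take the Cauchy product of the two expansions.
q(0) = 1
q′(0) = -1
q′′(0) = 14
q′′′(0) = -78
q^(4)(0) = 1320
q^(5)(0) = -15960
Then c_k = q^(k)(0)/k! gives each Taylor coefficient.

-133*w^5 + 55*w^4 - 13*w^3 + 7*w^2 - w + 1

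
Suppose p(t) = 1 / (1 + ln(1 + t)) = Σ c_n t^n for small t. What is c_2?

3/2

Write 1/(1+u) = 1 - u + u^2 - u^3 + ... and substitute the series for u.
p(0) = 1
p′(0) = -1
p′′(0) = 3
The Taylor polynomial is Σ p^(k)(0)/k! · t^k.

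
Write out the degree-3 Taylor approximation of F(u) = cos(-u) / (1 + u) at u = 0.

Expand each factor separately, then convolve coefficients.

-u^3/2 + u^2/2 - u + 1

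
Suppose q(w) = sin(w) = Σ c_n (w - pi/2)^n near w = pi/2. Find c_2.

-1/2

q(pi/2) = 1
q′(pi/2) = 0
q′′(pi/2) = -1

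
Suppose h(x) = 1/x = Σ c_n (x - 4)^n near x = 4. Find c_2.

[(x - 4)^0] = 1/4;  [(x - 4)^1] = -1/16;  [(x - 4)^2] = 1/64.
So c_2 = h′′(4)/2! = 1/64.

1/64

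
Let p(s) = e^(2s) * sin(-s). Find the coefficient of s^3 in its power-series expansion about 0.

-11/6

Expand each factor separately, then convolve coefficients.
So c_3 = p′′′(0)/3! = -11/6.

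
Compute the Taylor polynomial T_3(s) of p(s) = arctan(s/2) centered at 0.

[s^0] = 0;  [s^1] = 1/2;  [s^2] = 0;  [s^3] = -1/24.

-s^3/24 + s/2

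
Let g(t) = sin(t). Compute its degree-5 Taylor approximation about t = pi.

Use the known series and substitute for the argument.
g(pi) = 0
g′(pi) = -1
g′′(pi) = 0
g′′′(pi) = 1
g^(4)(pi) = 0
g^(5)(pi) = -1

-(t - pi)^5/120 + (t - pi)^3/6 - (t - pi)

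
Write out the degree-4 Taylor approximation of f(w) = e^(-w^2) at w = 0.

Differentiate repeatedly and evaluate at the center.
f(0) = 1
f′(0) = 0
f′′(0) = -2
f′′′(0) = 0
f^(4)(0) = 12

w^4/2 - w^2 + 1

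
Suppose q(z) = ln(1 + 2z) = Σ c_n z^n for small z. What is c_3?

q(0) = 0
q′(0) = 2
q′′(0) = -4
q′′′(0) = 16
Dividing each by k! gives the coefficients c_0, ..., c_3.

8/3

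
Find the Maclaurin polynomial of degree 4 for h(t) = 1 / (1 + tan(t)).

Use the geometric series for the reciprocal, then substitute.

5*t^4/3 - 4*t^3/3 + t^2 - t + 1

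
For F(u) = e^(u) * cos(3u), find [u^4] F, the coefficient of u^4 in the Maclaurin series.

Multiply the two series term by term and collect like powers.
[u^0] = 1;  [u^1] = 1;  [u^2] = -4;  [u^3] = -13/3;  [u^4] = 7/6.
So c_4 = F^(4)(0)/4! = 7/6.

7/6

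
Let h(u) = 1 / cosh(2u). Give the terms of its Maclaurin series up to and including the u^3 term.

Divide the numerator series by the denominator series (power-series long division).
[u^0] = 1;  [u^1] = 0;  [u^2] = -2;  [u^3] = 0.

1 - 2*u^2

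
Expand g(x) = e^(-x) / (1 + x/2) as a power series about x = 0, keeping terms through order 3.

Write out both Maclaurin series and multiply, keeping only the needed powers.

-19*x^3/24 + 5*x^2/4 - 3*x/2 + 1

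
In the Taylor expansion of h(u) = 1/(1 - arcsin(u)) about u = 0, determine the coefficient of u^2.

Substitute the inner expansion into the outer series and collect powers.
h(0) = 1
h′(0) = 1
h′′(0) = 2

1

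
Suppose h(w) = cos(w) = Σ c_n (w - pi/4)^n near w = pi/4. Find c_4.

Use the known series and substitute for the argument.
[(w - pi/4)^0] = sqrt(2)/2;  [(w - pi/4)^1] = -sqrt(2)/2;  [(w - pi/4)^2] = -sqrt(2)/4;  [(w - pi/4)^3] = sqrt(2)/12;  [(w - pi/4)^4] = sqrt(2)/48.

sqrt(2)/48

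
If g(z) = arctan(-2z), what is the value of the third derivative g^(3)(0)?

16

The coefficient of z^3 in the expansion is 8/3, so g′′′(0) = 3! * (8/3) = 16.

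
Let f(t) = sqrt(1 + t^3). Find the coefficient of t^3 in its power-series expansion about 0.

1/2

c_3 = f′′′(0)/3! = 1/2.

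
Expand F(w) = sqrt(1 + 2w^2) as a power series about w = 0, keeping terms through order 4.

[w^0] = 1;  [w^1] = 0;  [w^2] = 1;  [w^3] = 0;  [w^4] = -1/2.

-w^4/2 + w^2 + 1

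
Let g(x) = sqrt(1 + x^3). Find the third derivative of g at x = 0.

3

The coefficient of x^3 in the expansion is 1/2, so g′′′(0) = 3! * (1/2) = 3.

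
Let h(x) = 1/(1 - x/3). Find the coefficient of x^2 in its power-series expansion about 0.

1/9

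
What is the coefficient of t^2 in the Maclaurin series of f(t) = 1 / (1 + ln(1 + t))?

3/2

Use the geometric series for the reciprocal, then substitute.
f(0) = 1
f′(0) = -1
f′′(0) = 3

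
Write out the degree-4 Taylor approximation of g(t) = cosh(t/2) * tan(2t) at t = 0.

35*t^3/12 + 2*t

Write out both Maclaurin series and multiply, keeping only the needed powers.
g(0) = 0
g′(0) = 2
g′′(0) = 0
g′′′(0) = 35/2
g^(4)(0) = 0
Then c_k = g^(k)(0)/k! gives each Taylor coefficient.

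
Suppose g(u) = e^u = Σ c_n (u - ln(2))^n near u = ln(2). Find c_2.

1

g(ln(2)) = 2
g′(ln(2)) = 2
g′′(ln(2)) = 2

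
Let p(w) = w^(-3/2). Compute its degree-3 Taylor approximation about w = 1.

Use the known series and substitute for the argument.
p(1) = 1
p′(1) = -3/2
p′′(1) = 15/4
p′′′(1) = -105/8
The Taylor polynomial is Σ p^(k)(1)/k! · (w - 1)^k.

-35*(w - 1)^3/16 + 15*(w - 1)^2/8 - 3*(w - 1)/2 + 1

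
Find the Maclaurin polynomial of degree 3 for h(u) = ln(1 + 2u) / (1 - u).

8*u^3/3 + 2*u

Use 1/(1 - r) = Σ r^k on the denominator, then take the Cauchy product.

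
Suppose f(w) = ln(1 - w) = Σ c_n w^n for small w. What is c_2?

Use the known series and substitute for the argument.
f(0) = 0
f′(0) = -1
f′′(0) = -1
Then c_k = f^(k)(0)/k! gives each Taylor coefficient.

-1/2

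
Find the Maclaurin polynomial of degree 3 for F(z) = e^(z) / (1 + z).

Take the Cauchy product of the two expansions.
[z^0] = 1;  [z^1] = 0;  [z^2] = 1/2;  [z^3] = -1/3.

-z^3/3 + z^2/2 + 1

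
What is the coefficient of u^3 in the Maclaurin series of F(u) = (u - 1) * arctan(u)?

Multiply each power in the prefactor through the base expansion.
[u^0] = 0;  [u^1] = -1;  [u^2] = 1;  [u^3] = 1/3.

1/3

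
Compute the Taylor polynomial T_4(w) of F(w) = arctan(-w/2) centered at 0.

w^3/24 - w/2

[w^0] = 0;  [w^1] = -1/2;  [w^2] = 0;  [w^3] = 1/24;  [w^4] = 0.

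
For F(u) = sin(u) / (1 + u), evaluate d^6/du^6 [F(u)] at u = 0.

Expand each factor separately, then convolve coefficients.
The coefficient of u^6 in the expansion is -101/120, so F^(6)(0) = 6! * (-101/120) = -606.

-606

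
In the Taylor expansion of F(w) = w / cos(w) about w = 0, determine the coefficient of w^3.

Divide the numerator series by the denominator series (power-series long division).
So c_3 = F′′′(0)/3! = 1/2.

1/2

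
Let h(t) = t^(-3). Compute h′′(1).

12

From the series, [(t - 1)^2] h = 6; multiply by 2! = 2 to get 12.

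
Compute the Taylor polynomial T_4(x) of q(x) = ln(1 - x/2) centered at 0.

-x^4/64 - x^3/24 - x^2/8 - x/2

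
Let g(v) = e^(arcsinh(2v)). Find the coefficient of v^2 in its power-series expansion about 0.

Let u equal the inner series; expand the outer function in u and truncate.
g(0) = 1
g′(0) = 2
g′′(0) = 4

2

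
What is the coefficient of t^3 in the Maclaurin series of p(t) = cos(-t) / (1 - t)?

1/2

Take the Cauchy product of the two expansions.
[t^0] = 1;  [t^1] = 1;  [t^2] = 1/2;  [t^3] = 1/2.
So c_3 = p′′′(0)/3! = 1/2.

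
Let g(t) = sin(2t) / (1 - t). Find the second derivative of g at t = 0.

4

Expand 1/(denominator) as a geometric series and multiply by the numerator's series.
The coefficient of t^2 in the expansion is 2, so g′′(0) = 2! * (2) = 4.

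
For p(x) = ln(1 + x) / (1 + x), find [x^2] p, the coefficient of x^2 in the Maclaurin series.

Take the Cauchy product of the two expansions.
p(0) = 0
p′(0) = 1
p′′(0) = -3
Then c_k = p^(k)(0)/k! gives each Taylor coefficient.

-3/2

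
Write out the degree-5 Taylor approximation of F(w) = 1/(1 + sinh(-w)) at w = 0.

181*w^5/120 + 4*w^4/3 + 7*w^3/6 + w^2 + w + 1

Let u equal the inner series; expand the outer function in u and truncate.
[w^0] = 1;  [w^1] = 1;  [w^2] = 1;  [w^3] = 7/6;  [w^4] = 4/3;  [w^5] = 181/120.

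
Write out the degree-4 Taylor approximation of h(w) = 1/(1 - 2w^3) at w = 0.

2*w^3 + 1

Compute the successive derivatives at the expansion point and divide by k!.
h(0) = 1
h′(0) = 0
h′′(0) = 0
h′′′(0) = 12
h^(4)(0) = 0
Then c_k = h^(k)(0)/k! gives each Taylor coefficient.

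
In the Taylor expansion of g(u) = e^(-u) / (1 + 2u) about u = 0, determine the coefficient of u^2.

13/2

Multiply the two series term by term and collect like powers.
[u^0] = 1;  [u^1] = -3;  [u^2] = 13/2.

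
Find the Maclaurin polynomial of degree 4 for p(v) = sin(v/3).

[v^0] = 0;  [v^1] = 1/3;  [v^2] = 0;  [v^3] = -1/162;  [v^4] = 0.

-v^3/162 + v/3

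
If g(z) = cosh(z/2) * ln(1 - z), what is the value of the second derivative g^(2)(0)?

Take the Cauchy product of the two expansions.
From the series, [z^2] g = -1/2; multiply by 2! = 2 to get -1.

-1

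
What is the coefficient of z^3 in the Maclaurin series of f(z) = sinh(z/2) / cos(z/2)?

1/12

Invert the denominator's series and multiply.
f(0) = 0
f′(0) = 1/2
f′′(0) = 0
f′′′(0) = 1/2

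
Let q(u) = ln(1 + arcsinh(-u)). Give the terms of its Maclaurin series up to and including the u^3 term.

Plug the Maclaurin series of the inner function into that of the outer and collect terms.
[u^0] = 0;  [u^1] = -1;  [u^2] = -1/2;  [u^3] = -1/6.

-u^3/6 - u^2/2 - u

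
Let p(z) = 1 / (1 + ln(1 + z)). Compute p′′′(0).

-14

Write 1/(1+u) = 1 - u + u^2 - u^3 + ... and substitute the series for u.
The coefficient of z^3 in the expansion is -7/3, so p′′′(0) = 3! * (-7/3) = -14.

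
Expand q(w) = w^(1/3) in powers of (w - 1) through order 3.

q(1) = 1
q′(1) = 1/3
q′′(1) = -2/9
q′′′(1) = 10/27

5*(w - 1)^3/81 - (w - 1)^2/9 + (w - 1)/3 + 1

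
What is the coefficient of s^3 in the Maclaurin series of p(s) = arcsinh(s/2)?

-1/48

p(0) = 0
p′(0) = 1/2
p′′(0) = 0
p′′′(0) = -1/8
So c_3 = p′′′(0)/3! = -1/48.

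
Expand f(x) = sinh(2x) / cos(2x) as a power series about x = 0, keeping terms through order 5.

Write the quotient as an unknown series and match coefficients against numerator = denominator · series.
f(0) = 0
f′(0) = 2
f′′(0) = 0
f′′′(0) = 32
f^(4)(0) = 0
f^(5)(0) = 1152

48*x^5/5 + 16*x^3/3 + 2*x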